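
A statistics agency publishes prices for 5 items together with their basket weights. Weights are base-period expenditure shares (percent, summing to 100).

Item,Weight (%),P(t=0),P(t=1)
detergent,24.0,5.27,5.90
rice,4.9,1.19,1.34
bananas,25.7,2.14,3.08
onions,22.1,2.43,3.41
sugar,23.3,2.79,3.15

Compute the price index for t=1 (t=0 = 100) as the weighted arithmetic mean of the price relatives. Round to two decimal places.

detergent: 24.0 × (5.90/5.27) = 24.0 × 1.119545 = 26.8691
rice: 4.9 × (1.34/1.19) = 4.9 × 1.126050 = 5.5176
bananas: 25.7 × (3.08/2.14) = 25.7 × 1.439252 = 36.9888
onions: 22.1 × (3.41/2.43) = 22.1 × 1.403292 = 31.0128
sugar: 23.3 × (3.15/2.79) = 23.3 × 1.129032 = 26.3065
Index = Σ wᵢ·(p₁ᵢ/p₀ᵢ) = 26.8691 + 5.5176 + 36.9888 + 31.0128 + 26.3065 = 126.6947

126.69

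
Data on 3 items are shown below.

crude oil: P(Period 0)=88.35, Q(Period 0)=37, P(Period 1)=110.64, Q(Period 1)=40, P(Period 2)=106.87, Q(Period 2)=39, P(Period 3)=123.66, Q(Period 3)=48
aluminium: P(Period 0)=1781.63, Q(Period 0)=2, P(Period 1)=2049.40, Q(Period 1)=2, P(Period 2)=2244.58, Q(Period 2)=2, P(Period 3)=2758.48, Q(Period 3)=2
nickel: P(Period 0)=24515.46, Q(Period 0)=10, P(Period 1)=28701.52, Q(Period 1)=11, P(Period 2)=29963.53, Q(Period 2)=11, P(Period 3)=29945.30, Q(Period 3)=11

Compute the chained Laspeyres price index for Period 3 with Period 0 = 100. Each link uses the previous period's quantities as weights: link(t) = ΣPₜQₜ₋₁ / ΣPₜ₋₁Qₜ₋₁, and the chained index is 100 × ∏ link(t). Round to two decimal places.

Link Period 0→Period 1:
ΣP(Period 1)Q(Period 0) = 110.64×37 + 2049.40×2 + 28701.52×10 = 4093.68 + 4098.8 + 287015.2 = 295207.68
ΣP(Period 0)Q(Period 0) = 88.35×37 + 1781.63×2 + 24515.46×10 = 3268.95 + 3563.26 + 245154.6 = 251986.81
link = 295207.68/251986.81 = 1.171520
Link Period 1→Period 2:
ΣP(Period 2)Q(Period 1) = 106.87×40 + 2244.58×2 + 29963.53×11 = 4274.8 + 4489.16 + 329598.83 = 338362.79
ΣP(Period 1)Q(Period 1) = 110.64×40 + 2049.40×2 + 28701.52×11 = 4425.6 + 4098.8 + 315716.72 = 324241.12
link = 338362.79/324241.12 = 1.043553
Link Period 2→Period 3:
ΣP(Period 3)Q(Period 2) = 123.66×39 + 2758.48×2 + 29945.30×11 = 4822.74 + 5516.96 + 329398.3 = 339738
ΣP(Period 2)Q(Period 2) = 106.87×39 + 2244.58×2 + 29963.53×11 = 4167.93 + 4489.16 + 329598.83 = 338255.92
link = 339738/338255.92 = 1.004382
Chained index = 100 × 1.171520 × 1.043553 × 1.004382 = 122.7900

122.79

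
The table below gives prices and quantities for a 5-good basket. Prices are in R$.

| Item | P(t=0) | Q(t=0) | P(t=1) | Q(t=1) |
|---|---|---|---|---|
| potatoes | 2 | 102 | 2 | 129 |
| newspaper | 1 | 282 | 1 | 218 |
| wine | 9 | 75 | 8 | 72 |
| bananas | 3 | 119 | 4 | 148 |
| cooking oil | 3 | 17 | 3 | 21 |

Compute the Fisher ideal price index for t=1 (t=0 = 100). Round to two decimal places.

Laspeyres component (base-period weights):
ΣP(t=1)Q(t=0) = 2×102 + 1×282 + 8×75 + 4×119 + 3×17 = 204 + 282 + 600 + 476 + 51 = 1613
ΣP(t=0)Q(t=0) = 2×102 + 1×282 + 9×75 + 3×119 + 3×17 = 204 + 282 + 675 + 357 + 51 = 1569
L = 1613 / 1569 × 100 = 102.8043
Paasche component (current-period weights):
ΣP(t=1)Q(t=1) = 2×129 + 1×218 + 8×72 + 4×148 + 3×21 = 258 + 218 + 576 + 592 + 63 = 1707
ΣP(t=0)Q(t=1) = 2×129 + 1×218 + 9×72 + 3×148 + 3×21 = 258 + 218 + 648 + 444 + 63 = 1631
P = 1707 / 1631 × 100 = 104.6597
Fisher = √(L × P) = √(102.8043 × 104.6597) = 103.7279

103.73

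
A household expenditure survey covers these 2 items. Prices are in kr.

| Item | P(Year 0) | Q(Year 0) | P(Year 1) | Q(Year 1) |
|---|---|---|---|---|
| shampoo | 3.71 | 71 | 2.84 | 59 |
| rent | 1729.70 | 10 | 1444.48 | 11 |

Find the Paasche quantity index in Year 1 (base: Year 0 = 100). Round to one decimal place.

Paasche quantity index uses current-period prices as weights.
ΣP(Year 1)·Q(Year 1) = 2.84×59 + 1444.48×11 = 167.56 + 15889.28 = 16056.84
ΣP(Year 1)·Q(Year 0) = 2.84×71 + 1444.48×10 = 201.64 + 14444.8 = 14646.44
Index = 16056.84 / 14646.44 × 100 = 109.6296

109.6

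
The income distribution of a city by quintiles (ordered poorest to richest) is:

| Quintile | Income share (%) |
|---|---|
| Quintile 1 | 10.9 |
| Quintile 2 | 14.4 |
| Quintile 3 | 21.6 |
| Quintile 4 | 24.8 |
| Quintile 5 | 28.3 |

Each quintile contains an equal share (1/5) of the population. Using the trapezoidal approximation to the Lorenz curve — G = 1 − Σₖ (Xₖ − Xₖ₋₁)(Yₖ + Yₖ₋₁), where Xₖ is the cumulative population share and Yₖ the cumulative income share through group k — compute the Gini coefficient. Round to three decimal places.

0.181

Cumulative income shares Yₖ: 0.1090, 0.2530, 0.4690, 0.7170, 1.0000
Σ (Xₖ−Xₖ₋₁)(Yₖ+Yₖ₋₁) = (1/5)(0.1090+0.0000) + (1/5)(0.2530+0.1090) + (1/5)(0.4690+0.2530) + (1/5)(0.7170+0.4690) + (1/5)(1.0000+0.7170)
  = 0.0218 + 0.0724 + 0.1444 + 0.2372 + 0.3434 = 0.8192
G = 1 − 0.8192 = 0.1808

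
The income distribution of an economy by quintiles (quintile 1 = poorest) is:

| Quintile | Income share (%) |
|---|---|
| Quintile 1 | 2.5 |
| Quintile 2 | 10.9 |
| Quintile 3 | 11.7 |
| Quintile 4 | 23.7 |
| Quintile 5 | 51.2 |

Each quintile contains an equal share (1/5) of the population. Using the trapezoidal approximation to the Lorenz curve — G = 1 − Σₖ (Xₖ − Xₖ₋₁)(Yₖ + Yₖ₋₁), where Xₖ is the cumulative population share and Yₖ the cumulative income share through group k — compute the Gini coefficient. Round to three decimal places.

0.441

Cumulative income shares Yₖ: 0.0250, 0.1340, 0.2510, 0.4880, 1.0000
Σ (Xₖ−Xₖ₋₁)(Yₖ+Yₖ₋₁) = (1/5)(0.0250+0.0000) + (1/5)(0.1340+0.0250) + (1/5)(0.2510+0.1340) + (1/5)(0.4880+0.2510) + (1/5)(1.0000+0.4880)
  = 0.0050 + 0.0318 + 0.0770 + 0.1478 + 0.2976 = 0.5592
G = 1 − 0.5592 = 0.4408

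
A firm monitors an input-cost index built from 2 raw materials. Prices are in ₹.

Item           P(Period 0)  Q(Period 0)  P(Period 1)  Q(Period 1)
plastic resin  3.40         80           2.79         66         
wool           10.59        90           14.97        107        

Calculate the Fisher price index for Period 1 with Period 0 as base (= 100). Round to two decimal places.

129.86

Laspeyres component (base-period weights):
ΣP(Period 1)Q(Period 0) = 2.79×80 + 14.97×90 = 223.2 + 1347.3 = 1570.5
ΣP(Period 0)Q(Period 0) = 3.40×80 + 10.59×90 = 272 + 953.1 = 1225.1
L = 1570.5 / 1225.1 × 100 = 128.1936
Paasche component (current-period weights):
ΣP(Period 1)Q(Period 1) = 2.79×66 + 14.97×107 = 184.14 + 1601.79 = 1785.93
ΣP(Period 0)Q(Period 1) = 3.40×66 + 10.59×107 = 224.4 + 1133.13 = 1357.53
P = 1785.93 / 1357.53 × 100 = 131.5573
Fisher = √(L × P) = √(128.1936 × 131.5573) = 129.8646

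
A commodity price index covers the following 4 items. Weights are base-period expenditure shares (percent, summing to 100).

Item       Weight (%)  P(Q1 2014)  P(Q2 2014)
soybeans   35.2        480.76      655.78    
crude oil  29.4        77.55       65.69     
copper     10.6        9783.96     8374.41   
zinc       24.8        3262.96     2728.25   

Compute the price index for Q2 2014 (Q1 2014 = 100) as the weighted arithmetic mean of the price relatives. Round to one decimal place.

102.7

soybeans: 35.2 × (655.78/480.76) = 35.2 × 1.364049 = 48.0145
crude oil: 29.4 × (65.69/77.55) = 29.4 × 0.847066 = 24.9038
copper: 10.6 × (8374.41/9783.96) = 10.6 × 0.855933 = 9.0729
zinc: 24.8 × (2728.25/3262.96) = 24.8 × 0.836127 = 20.7360
Index = Σ wᵢ·(p₁ᵢ/p₀ᵢ) = 48.0145 + 24.9038 + 9.0729 + 20.7360 = 102.7271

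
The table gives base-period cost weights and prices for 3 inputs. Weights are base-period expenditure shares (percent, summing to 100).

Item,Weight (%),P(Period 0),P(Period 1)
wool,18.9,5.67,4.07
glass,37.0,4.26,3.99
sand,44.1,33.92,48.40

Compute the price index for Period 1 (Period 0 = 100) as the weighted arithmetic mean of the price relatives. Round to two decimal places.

111.15

wool: 18.9 × (4.07/5.67) = 18.9 × 0.717813 = 13.5667
glass: 37.0 × (3.99/4.26) = 37.0 × 0.936620 = 34.6549
sand: 44.1 × (48.40/33.92) = 44.1 × 1.426887 = 62.9257
Index = Σ wᵢ·(p₁ᵢ/p₀ᵢ) = 13.5667 + 34.6549 + 62.9257 = 111.1473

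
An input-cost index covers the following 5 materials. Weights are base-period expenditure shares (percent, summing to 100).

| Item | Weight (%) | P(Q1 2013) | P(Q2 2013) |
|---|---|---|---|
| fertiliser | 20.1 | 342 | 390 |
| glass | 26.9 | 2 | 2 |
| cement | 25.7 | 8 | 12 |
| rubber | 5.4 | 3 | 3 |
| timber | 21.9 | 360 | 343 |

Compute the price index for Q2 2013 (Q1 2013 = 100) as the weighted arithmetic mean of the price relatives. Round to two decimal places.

114.64

fertiliser: 20.1 × (390/342) = 20.1 × 1.140351 = 22.9211
glass: 26.9 × (2/2) = 26.9 × 1.000000 = 26.9000
cement: 25.7 × (12/8) = 25.7 × 1.500000 = 38.5500
rubber: 5.4 × (3/3) = 5.4 × 1.000000 = 5.4000
timber: 21.9 × (343/360) = 21.9 × 0.952778 = 20.8658
Index = Σ wᵢ·(p₁ᵢ/p₀ᵢ) = 22.9211 + 26.9000 + 38.5500 + 5.4000 + 20.8658 = 114.6369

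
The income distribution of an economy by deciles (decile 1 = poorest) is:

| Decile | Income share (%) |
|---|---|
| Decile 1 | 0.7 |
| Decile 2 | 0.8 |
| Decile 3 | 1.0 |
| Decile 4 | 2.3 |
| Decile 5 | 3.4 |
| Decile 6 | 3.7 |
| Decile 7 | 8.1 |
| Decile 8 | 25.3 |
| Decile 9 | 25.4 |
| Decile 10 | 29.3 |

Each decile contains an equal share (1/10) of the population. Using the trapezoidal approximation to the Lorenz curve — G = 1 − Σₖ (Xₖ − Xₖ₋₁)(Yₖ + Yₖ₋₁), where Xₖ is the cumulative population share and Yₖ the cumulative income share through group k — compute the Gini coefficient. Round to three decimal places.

0.569

Cumulative income shares Yₖ: 0.0070, 0.0150, 0.0250, 0.0480, 0.0820, 0.1190, 0.2000, 0.4530, 0.7070, 1.0000
Σ (Xₖ−Xₖ₋₁)(Yₖ+Yₖ₋₁) = (1/10)(0.0070+0.0000) + (1/10)(0.0150+0.0070) + (1/10)(0.0250+0.0150) + (1/10)(0.0480+0.0250) + (1/10)(0.0820+0.0480) + (1/10)(0.1190+0.0820) + (1/10)(0.2000+0.1190) + (1/10)(0.4530+0.2000) + (1/10)(0.7070+0.4530) + (1/10)(1.0000+0.7070)
  = 0.0007 + 0.0022 + 0.0040 + 0.0073 + 0.0130 + 0.0201 + 0.0319 + 0.0653 + 0.1160 + 0.1707 = 0.4312
G = 1 − 0.4312 = 0.5688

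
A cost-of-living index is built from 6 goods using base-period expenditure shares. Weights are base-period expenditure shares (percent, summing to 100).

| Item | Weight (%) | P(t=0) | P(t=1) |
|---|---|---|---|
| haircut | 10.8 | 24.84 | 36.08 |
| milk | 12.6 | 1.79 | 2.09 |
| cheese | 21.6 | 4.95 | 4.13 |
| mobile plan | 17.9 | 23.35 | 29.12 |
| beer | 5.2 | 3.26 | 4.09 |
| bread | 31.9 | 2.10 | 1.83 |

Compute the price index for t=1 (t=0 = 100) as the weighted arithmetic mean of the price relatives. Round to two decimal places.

haircut: 10.8 × (36.08/24.84) = 10.8 × 1.452496 = 15.6870
milk: 12.6 × (2.09/1.79) = 12.6 × 1.167598 = 14.7117
cheese: 21.6 × (4.13/4.95) = 21.6 × 0.834343 = 18.0218
mobile plan: 17.9 × (29.12/23.35) = 17.9 × 1.247109 = 22.3233
beer: 5.2 × (4.09/3.26) = 5.2 × 1.254601 = 6.5239
bread: 31.9 × (1.83/2.10) = 31.9 × 0.871429 = 27.7986
Index = Σ wᵢ·(p₁ᵢ/p₀ᵢ) = 15.6870 + 14.7117 + 18.0218 + 22.3233 + 6.5239 + 27.7986 = 105.0663

105.07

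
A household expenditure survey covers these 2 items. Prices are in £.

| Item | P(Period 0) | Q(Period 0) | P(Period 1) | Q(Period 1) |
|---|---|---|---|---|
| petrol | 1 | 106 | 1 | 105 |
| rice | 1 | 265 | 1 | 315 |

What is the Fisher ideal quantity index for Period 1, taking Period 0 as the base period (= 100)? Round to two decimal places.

113.21

Laspeyres component (base-period weights):
ΣP(Period 0)Q(Period 1) = 1×105 + 1×315 = 105 + 315 = 420
ΣP(Period 0)Q(Period 0) = 1×106 + 1×265 = 106 + 265 = 371
L = 420 / 371 × 100 = 113.2075
Paasche component (current-period weights):
ΣP(Period 1)Q(Period 1) = 1×105 + 1×315 = 105 + 315 = 420
ΣP(Period 1)Q(Period 0) = 1×106 + 1×265 = 106 + 265 = 371
P = 420 / 371 × 100 = 113.2075
Fisher = √(L × P) = √(113.2075 × 113.2075) = 113.2075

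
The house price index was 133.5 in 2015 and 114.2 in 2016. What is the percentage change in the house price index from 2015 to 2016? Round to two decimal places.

-14.46%

Change = (114.2 − 133.5) / 133.5 × 100
       = -19.3 / 133.5 × 100 = -14.4569%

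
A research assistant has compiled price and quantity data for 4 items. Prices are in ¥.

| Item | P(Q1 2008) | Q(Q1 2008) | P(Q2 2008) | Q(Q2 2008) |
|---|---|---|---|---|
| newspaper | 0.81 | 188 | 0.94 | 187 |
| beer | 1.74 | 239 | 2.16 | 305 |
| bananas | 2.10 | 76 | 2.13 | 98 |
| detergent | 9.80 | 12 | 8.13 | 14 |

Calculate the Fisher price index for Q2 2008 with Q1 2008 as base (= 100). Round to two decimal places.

Laspeyres component (base-period weights):
ΣP(Q2 2008)Q(Q1 2008) = 0.94×188 + 2.16×239 + 2.13×76 + 8.13×12 = 176.72 + 516.24 + 161.88 + 97.56 = 952.4
ΣP(Q1 2008)Q(Q1 2008) = 0.81×188 + 1.74×239 + 2.10×76 + 9.80×12 = 152.28 + 415.86 + 159.6 + 117.6 = 845.34
L = 952.4 / 845.34 × 100 = 112.6647
Paasche component (current-period weights):
ΣP(Q2 2008)Q(Q2 2008) = 0.94×187 + 2.16×305 + 2.13×98 + 8.13×14 = 175.78 + 658.8 + 208.74 + 113.82 = 1157.14
ΣP(Q1 2008)Q(Q2 2008) = 0.81×187 + 1.74×305 + 2.10×98 + 9.80×14 = 151.47 + 530.7 + 205.8 + 137.2 = 1025.17
P = 1157.14 / 1025.17 × 100 = 112.8730
Fisher = √(L × P) = √(112.6647 × 112.8730) = 112.7688

112.77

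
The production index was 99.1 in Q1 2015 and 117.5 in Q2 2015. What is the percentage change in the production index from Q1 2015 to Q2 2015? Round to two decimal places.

Change = (117.5 − 99.1) / 99.1 × 100
       = 18.4 / 99.1 × 100 = 18.5671%

18.57%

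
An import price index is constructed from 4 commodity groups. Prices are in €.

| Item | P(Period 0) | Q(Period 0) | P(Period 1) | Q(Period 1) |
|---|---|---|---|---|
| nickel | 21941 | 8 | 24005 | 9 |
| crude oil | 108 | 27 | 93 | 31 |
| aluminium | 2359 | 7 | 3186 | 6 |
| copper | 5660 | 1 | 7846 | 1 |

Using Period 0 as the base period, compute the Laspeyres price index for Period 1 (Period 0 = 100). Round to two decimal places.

Laspeyres price index uses base-period quantities as weights.
ΣP(Period 1)·Q(Period 0) = 24005×8 + 93×27 + 3186×7 + 7846×1 = 192040 + 2511 + 22302 + 7846 = 224699
ΣP(Period 0)·Q(Period 0) = 21941×8 + 108×27 + 2359×7 + 5660×1 = 175528 + 2916 + 16513 + 5660 = 200617
Index = 224699 / 200617 × 100 = 112.0040

112.00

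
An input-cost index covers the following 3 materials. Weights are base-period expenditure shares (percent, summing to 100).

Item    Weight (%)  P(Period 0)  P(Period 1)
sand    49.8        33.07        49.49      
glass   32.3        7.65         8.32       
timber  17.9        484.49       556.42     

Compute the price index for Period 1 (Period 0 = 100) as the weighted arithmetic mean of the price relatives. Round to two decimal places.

130.21

sand: 49.8 × (49.49/33.07) = 49.8 × 1.496523 = 74.5268
glass: 32.3 × (8.32/7.65) = 32.3 × 1.087582 = 35.1289
timber: 17.9 × (556.42/484.49) = 17.9 × 1.148465 = 20.5575
Index = Σ wᵢ·(p₁ᵢ/p₀ᵢ) = 74.5268 + 35.1289 + 20.5575 = 130.2132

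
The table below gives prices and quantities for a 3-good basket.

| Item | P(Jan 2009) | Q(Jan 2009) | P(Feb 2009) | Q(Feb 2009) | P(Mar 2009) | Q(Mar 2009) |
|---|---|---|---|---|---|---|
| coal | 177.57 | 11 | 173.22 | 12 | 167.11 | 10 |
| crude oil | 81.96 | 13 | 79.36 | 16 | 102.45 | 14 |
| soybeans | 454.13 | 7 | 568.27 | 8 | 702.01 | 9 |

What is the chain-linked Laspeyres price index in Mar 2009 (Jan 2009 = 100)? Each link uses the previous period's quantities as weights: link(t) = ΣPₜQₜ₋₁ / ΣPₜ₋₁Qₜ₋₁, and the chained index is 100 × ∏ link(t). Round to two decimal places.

Link Jan 2009→Feb 2009:
ΣP(Feb 2009)Q(Jan 2009) = 173.22×11 + 79.36×13 + 568.27×7 = 1905.42 + 1031.68 + 3977.89 = 6914.99
ΣP(Jan 2009)Q(Jan 2009) = 177.57×11 + 81.96×13 + 454.13×7 = 1953.27 + 1065.48 + 3178.91 = 6197.66
link = 6914.99/6197.66 = 1.115742
Link Feb 2009→Mar 2009:
ΣP(Mar 2009)Q(Feb 2009) = 167.11×12 + 102.45×16 + 702.01×8 = 2005.32 + 1639.2 + 5616.08 = 9260.6
ΣP(Feb 2009)Q(Feb 2009) = 173.22×12 + 79.36×16 + 568.27×8 = 2078.64 + 1269.76 + 4546.16 = 7894.56
link = 9260.6/7894.56 = 1.173036
Chained index = 100 × 1.115742 × 1.173036 = 130.8805

130.88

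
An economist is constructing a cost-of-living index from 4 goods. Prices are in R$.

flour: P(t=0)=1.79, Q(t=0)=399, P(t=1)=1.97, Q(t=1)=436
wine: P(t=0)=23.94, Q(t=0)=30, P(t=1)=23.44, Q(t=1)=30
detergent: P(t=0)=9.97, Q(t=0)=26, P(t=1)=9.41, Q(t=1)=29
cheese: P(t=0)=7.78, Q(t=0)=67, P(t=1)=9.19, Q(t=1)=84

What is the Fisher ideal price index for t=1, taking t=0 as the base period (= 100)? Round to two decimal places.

106.48

Laspeyres component (base-period weights):
ΣP(t=1)Q(t=0) = 1.97×399 + 23.44×30 + 9.41×26 + 9.19×67 = 786.03 + 703.2 + 244.66 + 615.73 = 2349.62
ΣP(t=0)Q(t=0) = 1.79×399 + 23.94×30 + 9.97×26 + 7.78×67 = 714.21 + 718.2 + 259.22 + 521.26 = 2212.89
L = 2349.62 / 2212.89 × 100 = 106.1788
Paasche component (current-period weights):
ΣP(t=1)Q(t=1) = 1.97×436 + 23.44×30 + 9.41×29 + 9.19×84 = 858.92 + 703.2 + 272.89 + 771.96 = 2606.97
ΣP(t=0)Q(t=1) = 1.79×436 + 23.94×30 + 9.97×29 + 7.78×84 = 780.44 + 718.2 + 289.13 + 653.52 = 2441.29
P = 2606.97 / 2441.29 × 100 = 106.7866
Fisher = √(L × P) = √(106.1788 × 106.7866) = 106.4823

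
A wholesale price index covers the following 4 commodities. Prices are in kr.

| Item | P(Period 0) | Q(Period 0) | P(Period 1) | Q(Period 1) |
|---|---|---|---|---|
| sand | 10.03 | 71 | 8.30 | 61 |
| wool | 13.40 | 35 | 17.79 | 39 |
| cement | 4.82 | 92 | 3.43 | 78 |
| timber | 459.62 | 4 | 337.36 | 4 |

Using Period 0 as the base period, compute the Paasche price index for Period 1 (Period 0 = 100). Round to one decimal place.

84.1

Paasche price index uses current-period quantities as weights.
ΣP(Period 1)·Q(Period 1) = 8.30×61 + 17.79×39 + 3.43×78 + 337.36×4 = 506.3 + 693.81 + 267.54 + 1349.44 = 2817.09
ΣP(Period 0)·Q(Period 1) = 10.03×61 + 13.40×39 + 4.82×78 + 459.62×4 = 611.83 + 522.6 + 375.96 + 1838.48 = 3348.87
Index = 2817.09 / 3348.87 × 100 = 84.1206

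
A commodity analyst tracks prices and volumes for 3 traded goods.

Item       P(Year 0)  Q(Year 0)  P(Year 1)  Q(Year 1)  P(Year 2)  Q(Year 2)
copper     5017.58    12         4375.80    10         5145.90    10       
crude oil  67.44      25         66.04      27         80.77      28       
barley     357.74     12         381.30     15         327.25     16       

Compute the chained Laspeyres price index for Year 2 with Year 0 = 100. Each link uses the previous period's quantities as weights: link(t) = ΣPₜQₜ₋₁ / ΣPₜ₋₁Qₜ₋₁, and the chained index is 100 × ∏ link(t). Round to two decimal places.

Link Year 0→Year 1:
ΣP(Year 1)Q(Year 0) = 4375.80×12 + 66.04×25 + 381.30×12 = 52509.6 + 1651 + 4575.6 = 58736.2
ΣP(Year 0)Q(Year 0) = 5017.58×12 + 67.44×25 + 357.74×12 = 60210.96 + 1686 + 4292.88 = 66189.84
link = 58736.2/66189.84 = 0.887390
Link Year 1→Year 2:
ΣP(Year 2)Q(Year 1) = 5145.90×10 + 80.77×27 + 327.25×15 = 51459 + 2180.79 + 4908.75 = 58548.54
ΣP(Year 1)Q(Year 1) = 4375.80×10 + 66.04×27 + 381.30×15 = 43758 + 1783.08 + 5719.5 = 51260.58
link = 58548.54/51260.58 = 1.142175
Chained index = 100 × 0.887390 × 1.142175 = 101.3554

101.36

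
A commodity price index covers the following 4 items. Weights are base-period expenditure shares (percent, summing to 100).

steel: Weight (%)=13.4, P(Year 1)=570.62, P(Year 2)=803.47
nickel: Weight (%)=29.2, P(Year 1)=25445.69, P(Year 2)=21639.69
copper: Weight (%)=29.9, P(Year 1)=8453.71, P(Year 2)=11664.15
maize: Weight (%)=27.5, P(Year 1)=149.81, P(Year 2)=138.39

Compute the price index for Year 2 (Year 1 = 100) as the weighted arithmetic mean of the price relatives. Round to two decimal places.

steel: 13.4 × (803.47/570.62) = 13.4 × 1.408065 = 18.8681
nickel: 29.2 × (21639.69/25445.69) = 29.2 × 0.850427 = 24.8325
copper: 29.9 × (11664.15/8453.71) = 29.9 × 1.379767 = 41.2550
maize: 27.5 × (138.39/149.81) = 27.5 × 0.923770 = 25.4037
Index = Σ wᵢ·(p₁ᵢ/p₀ᵢ) = 18.8681 + 24.8325 + 41.2550 + 25.4037 = 110.3592

110.36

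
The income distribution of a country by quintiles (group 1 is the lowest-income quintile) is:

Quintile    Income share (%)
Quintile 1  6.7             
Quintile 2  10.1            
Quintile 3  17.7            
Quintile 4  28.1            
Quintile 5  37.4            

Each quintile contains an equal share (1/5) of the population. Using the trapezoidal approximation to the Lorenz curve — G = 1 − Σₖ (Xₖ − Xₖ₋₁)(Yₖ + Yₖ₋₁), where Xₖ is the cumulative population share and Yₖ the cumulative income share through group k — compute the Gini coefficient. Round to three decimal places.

Cumulative income shares Yₖ: 0.0670, 0.1680, 0.3450, 0.6260, 1.0000
Σ (Xₖ−Xₖ₋₁)(Yₖ+Yₖ₋₁) = (1/5)(0.0670+0.0000) + (1/5)(0.1680+0.0670) + (1/5)(0.3450+0.1680) + (1/5)(0.6260+0.3450) + (1/5)(1.0000+0.6260)
  = 0.0134 + 0.0470 + 0.1026 + 0.1942 + 0.3252 = 0.6824
G = 1 − 0.6824 = 0.3176

0.318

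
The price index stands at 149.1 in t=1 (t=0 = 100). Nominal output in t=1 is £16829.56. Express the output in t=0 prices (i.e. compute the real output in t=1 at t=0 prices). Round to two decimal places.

11287.43

Real = Nominal ÷ (Index/100) = 16829.56 ÷ (149.1/100)
     = 16829.56 ÷ 1.491 = 11287.4313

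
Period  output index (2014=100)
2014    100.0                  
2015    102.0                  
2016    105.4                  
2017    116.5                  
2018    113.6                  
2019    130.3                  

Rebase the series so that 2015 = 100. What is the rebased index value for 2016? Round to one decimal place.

103.3

Rebased(2016) = 105.4 / 102.0 × 100 = 103.3333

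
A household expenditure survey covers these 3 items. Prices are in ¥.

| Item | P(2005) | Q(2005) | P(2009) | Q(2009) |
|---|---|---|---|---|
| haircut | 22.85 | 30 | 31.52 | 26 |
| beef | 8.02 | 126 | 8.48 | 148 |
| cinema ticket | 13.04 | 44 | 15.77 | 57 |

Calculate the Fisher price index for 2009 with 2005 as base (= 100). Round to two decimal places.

118.55

Laspeyres component (base-period weights):
ΣP(2009)Q(2005) = 31.52×30 + 8.48×126 + 15.77×44 = 945.6 + 1068.48 + 693.88 = 2707.96
ΣP(2005)Q(2005) = 22.85×30 + 8.02×126 + 13.04×44 = 685.5 + 1010.52 + 573.76 = 2269.78
L = 2707.96 / 2269.78 × 100 = 119.3050
Paasche component (current-period weights):
ΣP(2009)Q(2009) = 31.52×26 + 8.48×148 + 15.77×57 = 819.52 + 1255.04 + 898.89 = 2973.45
ΣP(2005)Q(2009) = 22.85×26 + 8.02×148 + 13.04×57 = 594.1 + 1186.96 + 743.28 = 2524.34
P = 2973.45 / 2524.34 × 100 = 117.7912
Fisher = √(L × P) = √(119.3050 × 117.7912) = 118.5457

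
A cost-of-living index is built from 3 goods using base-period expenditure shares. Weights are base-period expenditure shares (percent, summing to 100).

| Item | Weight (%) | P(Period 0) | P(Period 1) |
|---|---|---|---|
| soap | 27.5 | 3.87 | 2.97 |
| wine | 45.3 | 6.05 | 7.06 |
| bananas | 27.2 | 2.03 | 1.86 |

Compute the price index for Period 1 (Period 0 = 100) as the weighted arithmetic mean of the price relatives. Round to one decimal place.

98.9

soap: 27.5 × (2.97/3.87) = 27.5 × 0.767442 = 21.1047
wine: 45.3 × (7.06/6.05) = 45.3 × 1.166942 = 52.8625
bananas: 27.2 × (1.86/2.03) = 27.2 × 0.916256 = 24.9222
Index = Σ wᵢ·(p₁ᵢ/p₀ᵢ) = 21.1047 + 52.8625 + 24.9222 = 98.8893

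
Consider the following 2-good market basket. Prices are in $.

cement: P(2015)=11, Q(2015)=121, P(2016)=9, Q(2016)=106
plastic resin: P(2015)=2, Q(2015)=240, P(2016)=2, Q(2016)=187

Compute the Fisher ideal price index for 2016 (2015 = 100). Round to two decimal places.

86.44

Laspeyres component (base-period weights):
ΣP(2016)Q(2015) = 9×121 + 2×240 = 1089 + 480 = 1569
ΣP(2015)Q(2015) = 11×121 + 2×240 = 1331 + 480 = 1811
L = 1569 / 1811 × 100 = 86.6372
Paasche component (current-period weights):
ΣP(2016)Q(2016) = 9×106 + 2×187 = 954 + 374 = 1328
ΣP(2015)Q(2016) = 11×106 + 2×187 = 1166 + 374 = 1540
P = 1328 / 1540 × 100 = 86.2338
Fisher = √(L × P) = √(86.6372 × 86.2338) = 86.4353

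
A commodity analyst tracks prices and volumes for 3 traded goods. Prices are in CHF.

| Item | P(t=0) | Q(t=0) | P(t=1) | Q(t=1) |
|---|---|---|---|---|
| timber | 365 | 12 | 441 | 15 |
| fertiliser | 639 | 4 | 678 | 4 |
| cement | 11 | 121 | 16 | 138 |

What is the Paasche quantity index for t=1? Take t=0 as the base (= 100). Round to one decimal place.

116.0

Paasche quantity index uses current-period prices as weights.
ΣP(t=1)·Q(t=1) = 441×15 + 678×4 + 16×138 = 6615 + 2712 + 2208 = 11535
ΣP(t=1)·Q(t=0) = 441×12 + 678×4 + 16×121 = 5292 + 2712 + 1936 = 9940
Index = 11535 / 9940 × 100 = 116.0463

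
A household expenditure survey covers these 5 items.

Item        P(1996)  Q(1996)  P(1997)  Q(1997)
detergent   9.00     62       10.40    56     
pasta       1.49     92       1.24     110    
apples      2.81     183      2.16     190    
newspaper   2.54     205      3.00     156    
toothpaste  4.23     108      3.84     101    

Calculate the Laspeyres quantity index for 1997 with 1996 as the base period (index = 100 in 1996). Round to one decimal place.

Laspeyres quantity index uses base-period prices as weights.
ΣP(1996)·Q(1997) = 9.00×56 + 1.49×110 + 2.81×190 + 2.54×156 + 4.23×101 = 504 + 163.9 + 533.9 + 396.24 + 427.23 = 2025.27
ΣP(1996)·Q(1996) = 9.00×62 + 1.49×92 + 2.81×183 + 2.54×205 + 4.23×108 = 558 + 137.08 + 514.23 + 520.7 + 456.84 = 2186.85
Index = 2025.27 / 2186.85 × 100 = 92.6113

92.6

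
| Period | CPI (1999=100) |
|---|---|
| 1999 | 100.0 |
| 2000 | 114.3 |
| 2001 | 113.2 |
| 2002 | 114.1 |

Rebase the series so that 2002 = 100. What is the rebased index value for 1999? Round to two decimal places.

87.64

Rebased(1999) = 100.0 / 114.1 × 100 = 87.6424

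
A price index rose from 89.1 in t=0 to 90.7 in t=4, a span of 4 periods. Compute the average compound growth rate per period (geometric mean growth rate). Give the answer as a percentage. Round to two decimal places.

Growth factor = (90.7/89.1)^(1/4) = (1.017957)^(1/4) = 1.004459
Growth rate = 1.004459 − 1 = 0.004459 = 0.4459%

0.45%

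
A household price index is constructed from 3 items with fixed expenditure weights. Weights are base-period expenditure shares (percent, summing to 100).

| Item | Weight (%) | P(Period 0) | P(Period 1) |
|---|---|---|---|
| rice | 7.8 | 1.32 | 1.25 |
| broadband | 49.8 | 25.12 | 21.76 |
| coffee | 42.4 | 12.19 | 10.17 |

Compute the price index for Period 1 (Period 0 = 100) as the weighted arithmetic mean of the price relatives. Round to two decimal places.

rice: 7.8 × (1.25/1.32) = 7.8 × 0.946970 = 7.3864
broadband: 49.8 × (21.76/25.12) = 49.8 × 0.866242 = 43.1389
coffee: 42.4 × (10.17/12.19) = 42.4 × 0.834290 = 35.3739
Index = Σ wᵢ·(p₁ᵢ/p₀ᵢ) = 7.3864 + 43.1389 + 35.3739 = 85.8991

85.90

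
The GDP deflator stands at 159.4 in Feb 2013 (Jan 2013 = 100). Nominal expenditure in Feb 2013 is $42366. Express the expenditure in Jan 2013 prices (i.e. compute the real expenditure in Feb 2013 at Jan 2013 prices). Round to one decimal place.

26578.4

Real = Nominal ÷ (Index/100) = 42366 ÷ (159.4/100)
     = 42366 ÷ 1.594 = 26578.4191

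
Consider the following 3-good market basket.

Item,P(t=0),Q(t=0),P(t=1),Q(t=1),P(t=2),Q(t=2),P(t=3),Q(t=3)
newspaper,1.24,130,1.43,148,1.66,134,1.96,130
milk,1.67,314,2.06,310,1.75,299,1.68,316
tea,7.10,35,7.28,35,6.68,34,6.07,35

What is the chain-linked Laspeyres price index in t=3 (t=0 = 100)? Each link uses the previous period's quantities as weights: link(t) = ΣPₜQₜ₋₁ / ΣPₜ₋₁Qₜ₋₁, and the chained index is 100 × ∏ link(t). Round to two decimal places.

107.51

Link t=0→t=1:
ΣP(t=1)Q(t=0) = 1.43×130 + 2.06×314 + 7.28×35 = 185.9 + 646.84 + 254.8 = 1087.54
ΣP(t=0)Q(t=0) = 1.24×130 + 1.67×314 + 7.10×35 = 161.2 + 524.38 + 248.5 = 934.08
link = 1087.54/934.08 = 1.164290
Link t=1→t=2:
ΣP(t=2)Q(t=1) = 1.66×148 + 1.75×310 + 6.68×35 = 245.68 + 542.5 + 233.8 = 1021.98
ΣP(t=1)Q(t=1) = 1.43×148 + 2.06×310 + 7.28×35 = 211.64 + 638.6 + 254.8 = 1105.04
link = 1021.98/1105.04 = 0.924835
Link t=2→t=3:
ΣP(t=3)Q(t=2) = 1.96×134 + 1.68×299 + 6.07×34 = 262.64 + 502.32 + 206.38 = 971.34
ΣP(t=2)Q(t=2) = 1.66×134 + 1.75×299 + 6.68×34 = 222.44 + 523.25 + 227.12 = 972.81
link = 971.34/972.81 = 0.998489
Chained index = 100 × 1.164290 × 0.924835 × 0.998489 = 107.5149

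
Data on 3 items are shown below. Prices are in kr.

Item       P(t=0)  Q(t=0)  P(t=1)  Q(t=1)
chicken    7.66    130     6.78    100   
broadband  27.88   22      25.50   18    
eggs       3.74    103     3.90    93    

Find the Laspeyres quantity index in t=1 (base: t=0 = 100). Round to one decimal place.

81.0

Laspeyres quantity index uses base-period prices as weights.
ΣP(t=0)·Q(t=1) = 7.66×100 + 27.88×18 + 3.74×93 = 766 + 501.84 + 347.82 = 1615.66
ΣP(t=0)·Q(t=0) = 7.66×130 + 27.88×22 + 3.74×103 = 995.8 + 613.36 + 385.22 = 1994.38
Index = 1615.66 / 1994.38 × 100 = 81.0106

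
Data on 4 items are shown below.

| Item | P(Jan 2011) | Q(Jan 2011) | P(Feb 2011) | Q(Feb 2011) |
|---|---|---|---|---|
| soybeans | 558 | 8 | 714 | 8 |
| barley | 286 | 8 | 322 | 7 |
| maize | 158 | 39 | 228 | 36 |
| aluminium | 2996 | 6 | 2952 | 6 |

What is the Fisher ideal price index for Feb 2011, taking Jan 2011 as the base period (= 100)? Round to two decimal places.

Laspeyres component (base-period weights):
ΣP(Feb 2011)Q(Jan 2011) = 714×8 + 322×8 + 228×39 + 2952×6 = 5712 + 2576 + 8892 + 17712 = 34892
ΣP(Jan 2011)Q(Jan 2011) = 558×8 + 286×8 + 158×39 + 2996×6 = 4464 + 2288 + 6162 + 17976 = 30890
L = 34892 / 30890 × 100 = 112.9556
Paasche component (current-period weights):
ΣP(Feb 2011)Q(Feb 2011) = 714×8 + 322×7 + 228×36 + 2952×6 = 5712 + 2254 + 8208 + 17712 = 33886
ΣP(Jan 2011)Q(Feb 2011) = 558×8 + 286×7 + 158×36 + 2996×6 = 4464 + 2002 + 5688 + 17976 = 30130
P = 33886 / 30130 × 100 = 112.4660
Fisher = √(L × P) = √(112.9556 × 112.4660) = 112.7105

112.71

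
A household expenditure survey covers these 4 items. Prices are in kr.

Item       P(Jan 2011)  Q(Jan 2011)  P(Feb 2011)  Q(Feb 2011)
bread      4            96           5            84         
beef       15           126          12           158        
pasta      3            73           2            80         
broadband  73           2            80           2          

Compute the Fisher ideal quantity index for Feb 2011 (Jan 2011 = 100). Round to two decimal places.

115.93

Laspeyres component (base-period weights):
ΣP(Jan 2011)Q(Feb 2011) = 4×84 + 15×158 + 3×80 + 73×2 = 336 + 2370 + 240 + 146 = 3092
ΣP(Jan 2011)Q(Jan 2011) = 4×96 + 15×126 + 3×73 + 73×2 = 384 + 1890 + 219 + 146 = 2639
L = 3092 / 2639 × 100 = 117.1656
Paasche component (current-period weights):
ΣP(Feb 2011)Q(Feb 2011) = 5×84 + 12×158 + 2×80 + 80×2 = 420 + 1896 + 160 + 160 = 2636
ΣP(Feb 2011)Q(Jan 2011) = 5×96 + 12×126 + 2×73 + 80×2 = 480 + 1512 + 146 + 160 = 2298
P = 2636 / 2298 × 100 = 114.7084
Fisher = √(L × P) = √(117.1656 × 114.7084) = 115.9305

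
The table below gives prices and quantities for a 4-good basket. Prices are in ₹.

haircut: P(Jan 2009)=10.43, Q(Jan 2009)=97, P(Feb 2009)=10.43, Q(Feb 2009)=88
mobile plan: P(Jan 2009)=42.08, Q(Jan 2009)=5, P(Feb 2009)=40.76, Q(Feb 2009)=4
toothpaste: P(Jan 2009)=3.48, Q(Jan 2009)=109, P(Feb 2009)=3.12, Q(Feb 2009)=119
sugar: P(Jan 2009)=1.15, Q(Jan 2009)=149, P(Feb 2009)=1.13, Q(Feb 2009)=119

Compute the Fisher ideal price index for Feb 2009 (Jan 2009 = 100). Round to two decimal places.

Laspeyres component (base-period weights):
ΣP(Feb 2009)Q(Jan 2009) = 10.43×97 + 40.76×5 + 3.12×109 + 1.13×149 = 1011.71 + 203.8 + 340.08 + 168.37 = 1723.96
ΣP(Jan 2009)Q(Jan 2009) = 10.43×97 + 42.08×5 + 3.48×109 + 1.15×149 = 1011.71 + 210.4 + 379.32 + 171.35 = 1772.78
L = 1723.96 / 1772.78 × 100 = 97.2461
Paasche component (current-period weights):
ΣP(Feb 2009)Q(Feb 2009) = 10.43×88 + 40.76×4 + 3.12×119 + 1.13×119 = 917.84 + 163.04 + 371.28 + 134.47 = 1586.63
ΣP(Jan 2009)Q(Feb 2009) = 10.43×88 + 42.08×4 + 3.48×119 + 1.15×119 = 917.84 + 168.32 + 414.12 + 136.85 = 1637.13
P = 1586.63 / 1637.13 × 100 = 96.9153
Fisher = √(L × P) = √(97.2461 × 96.9153) = 97.0806

97.08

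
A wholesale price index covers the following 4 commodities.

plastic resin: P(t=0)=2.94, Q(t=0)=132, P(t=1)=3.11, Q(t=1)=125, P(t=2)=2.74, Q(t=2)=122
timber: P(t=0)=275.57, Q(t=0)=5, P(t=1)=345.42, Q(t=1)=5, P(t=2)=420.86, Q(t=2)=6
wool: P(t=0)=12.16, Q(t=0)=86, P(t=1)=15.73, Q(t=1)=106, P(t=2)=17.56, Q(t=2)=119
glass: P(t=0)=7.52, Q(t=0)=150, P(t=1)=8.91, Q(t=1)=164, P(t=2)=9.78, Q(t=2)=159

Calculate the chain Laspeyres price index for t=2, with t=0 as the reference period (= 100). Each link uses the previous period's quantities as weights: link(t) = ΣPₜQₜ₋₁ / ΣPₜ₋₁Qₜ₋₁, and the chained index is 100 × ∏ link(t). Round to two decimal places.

138.12

Link t=0→t=1:
ΣP(t=1)Q(t=0) = 3.11×132 + 345.42×5 + 15.73×86 + 8.91×150 = 410.52 + 1727.1 + 1352.78 + 1336.5 = 4826.9
ΣP(t=0)Q(t=0) = 2.94×132 + 275.57×5 + 12.16×86 + 7.52×150 = 388.08 + 1377.85 + 1045.76 + 1128 = 3939.69
link = 4826.9/3939.69 = 1.225198
Link t=1→t=2:
ΣP(t=2)Q(t=1) = 2.74×125 + 420.86×5 + 17.56×106 + 9.78×164 = 342.5 + 2104.3 + 1861.36 + 1603.92 = 5912.08
ΣP(t=1)Q(t=1) = 3.11×125 + 345.42×5 + 15.73×106 + 8.91×164 = 388.75 + 1727.1 + 1667.38 + 1461.24 = 5244.47
link = 5912.08/5244.47 = 1.127298
Chained index = 100 × 1.225198 × 1.127298 = 138.1163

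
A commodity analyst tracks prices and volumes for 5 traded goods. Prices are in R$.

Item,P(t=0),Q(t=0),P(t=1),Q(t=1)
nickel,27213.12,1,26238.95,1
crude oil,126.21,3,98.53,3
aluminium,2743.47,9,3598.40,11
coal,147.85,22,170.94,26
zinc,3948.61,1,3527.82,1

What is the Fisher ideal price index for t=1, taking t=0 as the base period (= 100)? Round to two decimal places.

Laspeyres component (base-period weights):
ΣP(t=1)Q(t=0) = 26238.95×1 + 98.53×3 + 3598.40×9 + 170.94×22 + 3527.82×1 = 26238.95 + 295.59 + 32385.6 + 3760.68 + 3527.82 = 66208.64
ΣP(t=0)Q(t=0) = 27213.12×1 + 126.21×3 + 2743.47×9 + 147.85×22 + 3948.61×1 = 27213.12 + 378.63 + 24691.23 + 3252.7 + 3948.61 = 59484.29
L = 66208.64 / 59484.29 × 100 = 111.3044
Paasche component (current-period weights):
ΣP(t=1)Q(t=1) = 26238.95×1 + 98.53×3 + 3598.40×11 + 170.94×26 + 3527.82×1 = 26238.95 + 295.59 + 39582.4 + 4444.44 + 3527.82 = 74089.2
ΣP(t=0)Q(t=1) = 27213.12×1 + 126.21×3 + 2743.47×11 + 147.85×26 + 3948.61×1 = 27213.12 + 378.63 + 30178.17 + 3844.1 + 3948.61 = 65562.63
P = 74089.2 / 65562.63 × 100 = 113.0052
Fisher = √(L × P) = √(111.3044 × 113.0052) = 112.1516

112.15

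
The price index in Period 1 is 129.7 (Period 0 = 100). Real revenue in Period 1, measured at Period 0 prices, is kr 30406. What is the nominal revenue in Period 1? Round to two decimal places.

39436.58

Nominal = Real × (Index/100) = 30406 × (129.7/100)
        = 30406 × 1.297 = 39436.5820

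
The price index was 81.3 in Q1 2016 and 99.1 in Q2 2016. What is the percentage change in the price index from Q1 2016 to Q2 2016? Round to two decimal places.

Change = (99.1 − 81.3) / 81.3 × 100
       = 17.8 / 81.3 × 100 = 21.8942%

21.89%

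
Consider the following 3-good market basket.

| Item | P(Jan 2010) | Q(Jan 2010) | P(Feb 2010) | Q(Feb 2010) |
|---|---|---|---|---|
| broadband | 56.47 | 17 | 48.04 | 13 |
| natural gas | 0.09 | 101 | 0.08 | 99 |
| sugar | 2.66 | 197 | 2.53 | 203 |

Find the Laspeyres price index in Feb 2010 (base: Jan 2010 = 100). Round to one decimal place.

88.6

Laspeyres price index uses base-period quantities as weights.
ΣP(Feb 2010)·Q(Jan 2010) = 48.04×17 + 0.08×101 + 2.53×197 = 816.68 + 8.08 + 498.41 = 1323.17
ΣP(Jan 2010)·Q(Jan 2010) = 56.47×17 + 0.09×101 + 2.66×197 = 959.99 + 9.09 + 524.02 = 1493.1
Index = 1323.17 / 1493.1 × 100 = 88.6190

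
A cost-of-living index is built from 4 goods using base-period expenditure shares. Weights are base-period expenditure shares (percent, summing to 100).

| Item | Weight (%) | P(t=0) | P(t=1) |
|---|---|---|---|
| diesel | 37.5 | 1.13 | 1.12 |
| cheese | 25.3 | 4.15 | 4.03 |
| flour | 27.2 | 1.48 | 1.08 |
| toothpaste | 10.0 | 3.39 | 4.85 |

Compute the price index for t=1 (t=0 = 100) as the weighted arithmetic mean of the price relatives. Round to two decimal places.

diesel: 37.5 × (1.12/1.13) = 37.5 × 0.991150 = 37.1681
cheese: 25.3 × (4.03/4.15) = 25.3 × 0.971084 = 24.5684
flour: 27.2 × (1.08/1.48) = 27.2 × 0.729730 = 19.8486
toothpaste: 10.0 × (4.85/3.39) = 10.0 × 1.430678 = 14.3068
Index = Σ wᵢ·(p₁ᵢ/p₀ᵢ) = 37.1681 + 24.5684 + 19.8486 + 14.3068 = 95.8920

95.89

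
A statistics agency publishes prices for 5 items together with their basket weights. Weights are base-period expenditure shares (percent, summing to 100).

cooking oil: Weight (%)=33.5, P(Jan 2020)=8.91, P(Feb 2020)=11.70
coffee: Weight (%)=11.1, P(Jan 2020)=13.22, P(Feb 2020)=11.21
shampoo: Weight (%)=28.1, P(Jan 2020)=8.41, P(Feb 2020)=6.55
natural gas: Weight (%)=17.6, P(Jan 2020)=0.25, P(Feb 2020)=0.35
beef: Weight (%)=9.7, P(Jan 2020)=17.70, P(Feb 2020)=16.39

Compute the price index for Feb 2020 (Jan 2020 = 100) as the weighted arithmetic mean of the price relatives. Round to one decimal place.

cooking oil: 33.5 × (11.70/8.91) = 33.5 × 1.313131 = 43.9899
coffee: 11.1 × (11.21/13.22) = 11.1 × 0.847958 = 9.4123
shampoo: 28.1 × (6.55/8.41) = 28.1 × 0.778835 = 21.8853
natural gas: 17.6 × (0.35/0.25) = 17.6 × 1.400000 = 24.6400
beef: 9.7 × (16.39/17.70) = 9.7 × 0.925989 = 8.9821
Index = Σ wᵢ·(p₁ᵢ/p₀ᵢ) = 43.9899 + 9.4123 + 21.8853 + 24.6400 + 8.9821 = 108.9096

108.9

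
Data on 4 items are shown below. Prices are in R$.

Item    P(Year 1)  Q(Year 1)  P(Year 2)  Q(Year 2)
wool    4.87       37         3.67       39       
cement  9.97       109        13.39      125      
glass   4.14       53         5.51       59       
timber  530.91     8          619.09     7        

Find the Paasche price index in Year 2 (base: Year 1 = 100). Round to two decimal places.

119.99

Paasche price index uses current-period quantities as weights.
ΣP(Year 2)·Q(Year 2) = 3.67×39 + 13.39×125 + 5.51×59 + 619.09×7 = 143.13 + 1673.75 + 325.09 + 4333.63 = 6475.6
ΣP(Year 1)·Q(Year 2) = 4.87×39 + 9.97×125 + 4.14×59 + 530.91×7 = 189.93 + 1246.25 + 244.26 + 3716.37 = 5396.81
Index = 6475.6 / 5396.81 × 100 = 119.9894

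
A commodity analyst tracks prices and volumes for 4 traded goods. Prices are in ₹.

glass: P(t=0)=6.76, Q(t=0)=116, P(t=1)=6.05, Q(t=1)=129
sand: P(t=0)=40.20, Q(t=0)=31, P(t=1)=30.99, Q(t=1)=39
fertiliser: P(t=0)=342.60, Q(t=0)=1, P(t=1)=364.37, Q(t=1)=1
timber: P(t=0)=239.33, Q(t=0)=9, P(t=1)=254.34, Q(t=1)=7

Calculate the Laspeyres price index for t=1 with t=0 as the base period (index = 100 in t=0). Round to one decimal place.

Laspeyres price index uses base-period quantities as weights.
ΣP(t=1)·Q(t=0) = 6.05×116 + 30.99×31 + 364.37×1 + 254.34×9 = 701.8 + 960.69 + 364.37 + 2289.06 = 4315.92
ΣP(t=0)·Q(t=0) = 6.76×116 + 40.20×31 + 342.60×1 + 239.33×9 = 784.16 + 1246.2 + 342.6 + 2153.97 = 4526.93
Index = 4315.92 / 4526.93 × 100 = 95.3388

95.3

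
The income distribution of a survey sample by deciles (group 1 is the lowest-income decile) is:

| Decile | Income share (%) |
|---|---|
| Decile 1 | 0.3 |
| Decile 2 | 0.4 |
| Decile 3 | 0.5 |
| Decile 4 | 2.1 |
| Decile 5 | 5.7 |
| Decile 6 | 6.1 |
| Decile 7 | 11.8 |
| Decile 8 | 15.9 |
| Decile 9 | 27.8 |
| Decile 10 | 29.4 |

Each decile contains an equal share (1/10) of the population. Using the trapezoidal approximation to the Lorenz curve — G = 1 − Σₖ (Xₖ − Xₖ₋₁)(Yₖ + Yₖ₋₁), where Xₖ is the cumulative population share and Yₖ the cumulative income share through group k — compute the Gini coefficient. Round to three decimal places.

0.560

Cumulative income shares Yₖ: 0.0030, 0.0070, 0.0120, 0.0330, 0.0900, 0.1510, 0.2690, 0.4280, 0.7060, 1.0000
Σ (Xₖ−Xₖ₋₁)(Yₖ+Yₖ₋₁) = (1/10)(0.0030+0.0000) + (1/10)(0.0070+0.0030) + (1/10)(0.0120+0.0070) + (1/10)(0.0330+0.0120) + (1/10)(0.0900+0.0330) + (1/10)(0.1510+0.0900) + (1/10)(0.2690+0.1510) + (1/10)(0.4280+0.2690) + (1/10)(0.7060+0.4280) + (1/10)(1.0000+0.7060)
  = 0.0003 + 0.0010 + 0.0019 + 0.0045 + 0.0123 + 0.0241 + 0.0420 + 0.0697 + 0.1134 + 0.1706 = 0.4398
G = 1 − 0.4398 = 0.5602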